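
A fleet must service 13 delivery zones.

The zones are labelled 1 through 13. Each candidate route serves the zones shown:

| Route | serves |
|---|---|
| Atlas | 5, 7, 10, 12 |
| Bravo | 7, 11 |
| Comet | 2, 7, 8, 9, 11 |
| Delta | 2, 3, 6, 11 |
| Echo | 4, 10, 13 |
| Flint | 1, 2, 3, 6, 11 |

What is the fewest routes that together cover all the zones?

4

Atlas and Comet and Echo and Flint together: Atlas ∪ Comet ∪ Echo ∪ Flint = {1, 2, 3, 4, 5, 6, 7, 8, 9, 10, 11, 12, 13} — every zone is covered.
Only Comet contains 8, so Comet is forced; the remaining 8 zones need at least 3 more routes (each remaining route adds at most 3) — so at least 4 routes are needed, and 4 is optimal.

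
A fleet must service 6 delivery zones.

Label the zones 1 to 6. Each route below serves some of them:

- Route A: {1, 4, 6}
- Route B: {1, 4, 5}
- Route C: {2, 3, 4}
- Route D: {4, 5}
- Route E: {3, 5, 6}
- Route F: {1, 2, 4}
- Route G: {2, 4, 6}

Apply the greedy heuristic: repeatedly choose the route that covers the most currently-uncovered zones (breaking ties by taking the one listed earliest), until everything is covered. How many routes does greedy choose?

Greedy: pick A (covers 3 new) → pick C (covers 2 new) → pick B (covers 1 new). Total picks: 3.
(The true minimum cover uses only 2 routes, so greedy is not optimal here.)

3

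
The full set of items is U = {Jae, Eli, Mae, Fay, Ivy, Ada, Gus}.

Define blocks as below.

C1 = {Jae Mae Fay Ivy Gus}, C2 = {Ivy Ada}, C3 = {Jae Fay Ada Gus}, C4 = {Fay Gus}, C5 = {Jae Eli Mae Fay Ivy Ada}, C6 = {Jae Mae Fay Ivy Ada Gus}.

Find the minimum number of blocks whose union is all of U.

2

Take {C5, C6}. Their union is {Jae, Eli, Mae, Fay, Ivy, Ada, Gus}, which is all 7 items.
No single block has all 7 items (the largest, C5, has 6), so 2 is optimal.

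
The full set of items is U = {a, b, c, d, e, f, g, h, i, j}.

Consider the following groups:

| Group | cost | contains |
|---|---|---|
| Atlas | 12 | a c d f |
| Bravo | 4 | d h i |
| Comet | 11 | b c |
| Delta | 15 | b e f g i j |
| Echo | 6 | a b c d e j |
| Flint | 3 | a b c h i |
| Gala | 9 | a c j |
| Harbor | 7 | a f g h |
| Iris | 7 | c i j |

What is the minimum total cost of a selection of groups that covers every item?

16

Echo, Flint, Harbor together cover every item (Echo ∪ Flint ∪ Harbor = {a, b, c, d, e, f, g, h, i, j}); total cost 6 + 3 + 7 = 16.
No covering selection has total cost below 16.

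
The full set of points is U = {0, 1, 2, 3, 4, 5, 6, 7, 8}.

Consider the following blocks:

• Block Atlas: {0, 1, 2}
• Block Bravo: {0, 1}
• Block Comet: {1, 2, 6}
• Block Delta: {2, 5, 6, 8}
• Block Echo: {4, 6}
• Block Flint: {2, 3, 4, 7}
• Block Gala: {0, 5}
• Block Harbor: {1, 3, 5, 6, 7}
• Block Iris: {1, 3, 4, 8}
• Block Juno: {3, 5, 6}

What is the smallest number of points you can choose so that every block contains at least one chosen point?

The 3 points {1, 4, 5} hit every block.
No choice of 2 points meets every block, so 3 is the minimum.

3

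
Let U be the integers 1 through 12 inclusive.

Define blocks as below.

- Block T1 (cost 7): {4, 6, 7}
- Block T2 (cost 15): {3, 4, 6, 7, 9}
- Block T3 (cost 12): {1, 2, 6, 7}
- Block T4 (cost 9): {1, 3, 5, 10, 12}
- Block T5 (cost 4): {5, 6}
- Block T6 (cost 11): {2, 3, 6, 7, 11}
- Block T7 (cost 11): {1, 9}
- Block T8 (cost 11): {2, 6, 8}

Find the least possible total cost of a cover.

46

T2, T4, T6, T8 together cover every point (T2 ∪ T4 ∪ T6 ∪ T8 = {1, 2, 3, 4, 5, 6, 7, 8, 9, 10, 11, 12}); total cost 15 + 9 + 11 + 11 = 46.
The greedy pick T4, T1, T6, T7, T8 costs 49; no covering selection beats 46.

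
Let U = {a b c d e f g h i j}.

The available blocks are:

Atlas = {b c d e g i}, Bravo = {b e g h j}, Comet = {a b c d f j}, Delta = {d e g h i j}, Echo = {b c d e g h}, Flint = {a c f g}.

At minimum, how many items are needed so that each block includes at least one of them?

T = {b, g} meets every block (each contains at least one member of T), and |T| = 2.
No single item lies in every block, so at least 2 are needed and 2 is optimal.

2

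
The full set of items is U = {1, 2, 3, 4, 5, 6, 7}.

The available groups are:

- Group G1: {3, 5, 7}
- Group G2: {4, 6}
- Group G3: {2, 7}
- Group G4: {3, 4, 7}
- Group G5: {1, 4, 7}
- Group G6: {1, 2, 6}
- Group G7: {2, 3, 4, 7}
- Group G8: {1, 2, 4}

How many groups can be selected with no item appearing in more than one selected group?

G1, G8 are pairwise disjoint (G1={3,5,7}; G8={1,2,4}).
Every remaining group overlaps one of these, and no 3 of the listed groups are pairwise disjoint, so 2 is the maximum.

2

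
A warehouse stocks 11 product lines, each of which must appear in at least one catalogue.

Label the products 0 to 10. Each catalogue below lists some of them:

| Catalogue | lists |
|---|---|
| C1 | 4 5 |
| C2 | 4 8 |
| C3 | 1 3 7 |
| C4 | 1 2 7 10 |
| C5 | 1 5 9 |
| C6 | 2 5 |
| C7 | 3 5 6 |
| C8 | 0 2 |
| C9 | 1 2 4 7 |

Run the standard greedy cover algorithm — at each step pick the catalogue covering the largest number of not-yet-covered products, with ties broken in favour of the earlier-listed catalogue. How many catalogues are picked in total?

Greedy: pick C4 (covers 4 new) → pick C7 (covers 3 new) → pick C2 (covers 2 new) → pick C5 (covers 1 new) → pick C8 (covers 1 new). Total picks: 5.

5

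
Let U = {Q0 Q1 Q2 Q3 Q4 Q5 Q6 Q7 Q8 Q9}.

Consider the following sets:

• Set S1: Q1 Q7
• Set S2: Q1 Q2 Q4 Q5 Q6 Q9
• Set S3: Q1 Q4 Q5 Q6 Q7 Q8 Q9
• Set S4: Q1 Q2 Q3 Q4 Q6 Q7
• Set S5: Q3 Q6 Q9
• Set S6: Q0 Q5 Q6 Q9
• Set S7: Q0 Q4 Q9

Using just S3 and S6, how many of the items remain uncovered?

2

Union of S3, S6 = {Q0, Q1, Q4, Q5, Q6, Q7, Q8, Q9}.
Not covered: Q2, Q3 — 2 items.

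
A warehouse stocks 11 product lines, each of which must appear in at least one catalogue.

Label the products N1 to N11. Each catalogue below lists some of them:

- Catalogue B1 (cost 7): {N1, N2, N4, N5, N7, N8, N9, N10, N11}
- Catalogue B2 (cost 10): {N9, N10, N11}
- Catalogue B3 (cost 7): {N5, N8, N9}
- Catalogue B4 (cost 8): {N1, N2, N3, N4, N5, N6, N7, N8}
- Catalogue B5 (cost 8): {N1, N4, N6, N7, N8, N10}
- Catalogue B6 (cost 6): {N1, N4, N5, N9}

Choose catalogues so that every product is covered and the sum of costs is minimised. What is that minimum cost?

15

B1, B4 together cover every product (B1 ∪ B4 = {N1, N2, N3, N4, N5, N6, N7, N8, N9, N10, N11}); total cost 7 + 8 = 15.
No covering selection has total cost below 15.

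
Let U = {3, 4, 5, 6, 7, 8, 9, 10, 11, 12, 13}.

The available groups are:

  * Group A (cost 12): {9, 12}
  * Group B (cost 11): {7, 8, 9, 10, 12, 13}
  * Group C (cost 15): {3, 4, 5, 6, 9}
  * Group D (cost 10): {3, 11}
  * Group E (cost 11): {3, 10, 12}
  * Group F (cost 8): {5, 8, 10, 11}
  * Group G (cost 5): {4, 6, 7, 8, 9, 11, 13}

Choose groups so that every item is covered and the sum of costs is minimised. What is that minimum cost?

24

E, F, G together cover every item (E ∪ F ∪ G = {3, 4, 5, 6, 7, 8, 9, 10, 11, 12, 13}); total cost 11 + 8 + 5 = 24.
No covering selection has total cost below 24.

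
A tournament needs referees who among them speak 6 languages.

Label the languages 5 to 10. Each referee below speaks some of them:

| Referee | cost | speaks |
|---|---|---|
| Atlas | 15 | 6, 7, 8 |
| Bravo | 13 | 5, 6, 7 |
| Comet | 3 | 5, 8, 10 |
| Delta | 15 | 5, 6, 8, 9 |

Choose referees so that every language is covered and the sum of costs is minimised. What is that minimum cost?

Bravo, Comet, Delta together cover every language (Bravo ∪ Comet ∪ Delta = {5, 6, 7, 8, 9, 10}); total cost 13 + 3 + 15 = 31.
No covering selection has total cost below 31.

31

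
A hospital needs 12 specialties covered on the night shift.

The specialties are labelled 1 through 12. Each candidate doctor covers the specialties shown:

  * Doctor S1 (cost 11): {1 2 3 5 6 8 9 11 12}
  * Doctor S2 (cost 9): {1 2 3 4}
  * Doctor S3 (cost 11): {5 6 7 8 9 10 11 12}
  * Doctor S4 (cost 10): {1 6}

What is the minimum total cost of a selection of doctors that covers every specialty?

S2, S3 together cover every specialty (S2 ∪ S3 = {1, 2, 3, 4, 5, 6, 7, 8, 9, 10, 11, 12}); total cost 9 + 11 = 20.
The greedy pick S1, S3, S2 costs 31; no covering selection beats 20.

20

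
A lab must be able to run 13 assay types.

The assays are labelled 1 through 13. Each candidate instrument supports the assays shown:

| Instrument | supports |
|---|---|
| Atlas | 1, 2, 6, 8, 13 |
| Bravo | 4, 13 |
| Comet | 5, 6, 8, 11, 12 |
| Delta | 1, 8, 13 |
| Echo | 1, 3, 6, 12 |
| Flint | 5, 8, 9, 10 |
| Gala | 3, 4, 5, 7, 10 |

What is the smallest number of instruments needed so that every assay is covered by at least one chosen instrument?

Take {Atlas, Comet, Flint, Gala}. Their union is {1, 2, 3, 4, 5, 6, 7, 8, 9, 10, 11, 12, 13}, which is all 13 assays.
Only Flint contains 9, so Flint is forced; the remaining 9 assays need at least 3 more instruments (each remaining instrument adds at most 4) — so at least 4 instruments are needed, and 4 is optimal.

4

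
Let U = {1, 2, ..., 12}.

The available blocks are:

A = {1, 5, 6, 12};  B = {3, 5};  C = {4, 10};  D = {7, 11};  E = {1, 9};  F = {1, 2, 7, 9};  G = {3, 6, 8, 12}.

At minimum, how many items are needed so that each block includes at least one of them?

H = {1, 3, 10, 11} meets every block (each contains at least one member of H), and |H| = 4.
The blocks C, D, E, G are pairwise disjoint, so any hitting set needs a separate item for each — at least 4. Hence 4 is optimal.

4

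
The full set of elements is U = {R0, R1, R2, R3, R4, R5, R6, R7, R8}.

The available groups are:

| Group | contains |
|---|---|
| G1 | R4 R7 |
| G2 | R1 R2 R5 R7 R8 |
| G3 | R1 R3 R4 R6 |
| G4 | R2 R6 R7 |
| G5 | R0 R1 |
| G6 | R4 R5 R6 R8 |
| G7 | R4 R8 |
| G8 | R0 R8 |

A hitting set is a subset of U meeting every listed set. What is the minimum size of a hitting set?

Take H = {R1, R7, R8}. Each listed group contains at least one of these, so H is a hitting set of size 3.
The groups G4, G5, G7 are pairwise disjoint, so any hitting set needs a separate element for each — at least 3. Hence 3 is optimal.

3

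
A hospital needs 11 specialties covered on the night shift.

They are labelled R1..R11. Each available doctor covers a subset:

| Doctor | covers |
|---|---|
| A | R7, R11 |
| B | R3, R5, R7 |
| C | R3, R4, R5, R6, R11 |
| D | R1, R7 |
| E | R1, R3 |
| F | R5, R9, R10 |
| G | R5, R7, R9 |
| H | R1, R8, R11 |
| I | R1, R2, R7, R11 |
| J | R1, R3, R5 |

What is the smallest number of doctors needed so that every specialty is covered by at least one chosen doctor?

Take {C, F, H, I}. Their union is {R1, R2, R3, R4, R5, R6, R7, R8, R9, R10, R11}, which is all 11 specialties.
No 3 of the 10 doctors cover everything (all 120 combinations miss at least one specialty), so 4 is optimal.

4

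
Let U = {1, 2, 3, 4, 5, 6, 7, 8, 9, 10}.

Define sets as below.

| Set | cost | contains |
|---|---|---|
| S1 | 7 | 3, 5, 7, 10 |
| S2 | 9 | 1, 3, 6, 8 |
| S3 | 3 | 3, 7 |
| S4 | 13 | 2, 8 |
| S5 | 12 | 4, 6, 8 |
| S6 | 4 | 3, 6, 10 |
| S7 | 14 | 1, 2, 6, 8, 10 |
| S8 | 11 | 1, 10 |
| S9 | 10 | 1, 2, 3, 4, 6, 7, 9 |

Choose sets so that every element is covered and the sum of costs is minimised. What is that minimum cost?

26

S1, S2, S9 together cover every element (S1 ∪ S2 ∪ S9 = {1, 2, 3, 4, 5, 6, 7, 8, 9, 10}); total cost 7 + 9 + 10 = 26.
The greedy pick S6, S9, S1, S2 costs 30; no covering selection beats 26.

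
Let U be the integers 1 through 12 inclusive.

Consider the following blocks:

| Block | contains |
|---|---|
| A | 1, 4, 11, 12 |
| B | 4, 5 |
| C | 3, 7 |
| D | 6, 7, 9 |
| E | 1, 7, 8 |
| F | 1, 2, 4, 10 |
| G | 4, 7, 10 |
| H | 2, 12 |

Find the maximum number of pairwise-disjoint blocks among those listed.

3

B, E, H are pairwise disjoint (B={4,5}; E={1,7,8}; H={2,12}).
Every remaining block overlaps one of these, and no 4 of the listed blocks are pairwise disjoint, so 3 is the maximum.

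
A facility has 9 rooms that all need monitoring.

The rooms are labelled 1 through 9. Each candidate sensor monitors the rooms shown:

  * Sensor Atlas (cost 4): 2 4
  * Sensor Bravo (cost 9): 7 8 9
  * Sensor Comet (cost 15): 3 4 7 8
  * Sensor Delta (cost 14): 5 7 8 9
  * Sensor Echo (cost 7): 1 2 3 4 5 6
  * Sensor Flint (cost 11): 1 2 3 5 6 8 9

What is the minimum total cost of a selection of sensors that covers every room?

16

Bravo, Echo together cover every room (Bravo ∪ Echo = {1, 2, 3, 4, 5, 6, 7, 8, 9}); total cost 9 + 7 = 16.
No covering selection has total cost below 16.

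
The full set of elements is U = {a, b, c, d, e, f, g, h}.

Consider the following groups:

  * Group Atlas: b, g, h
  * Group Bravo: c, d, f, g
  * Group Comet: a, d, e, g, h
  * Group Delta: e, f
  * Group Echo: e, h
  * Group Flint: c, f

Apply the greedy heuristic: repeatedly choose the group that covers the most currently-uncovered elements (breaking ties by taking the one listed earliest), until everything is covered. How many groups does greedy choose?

Greedy: pick Comet (covers 5 new) → pick Bravo (covers 2 new) → pick Atlas (covers 1 new). Total picks: 3.

3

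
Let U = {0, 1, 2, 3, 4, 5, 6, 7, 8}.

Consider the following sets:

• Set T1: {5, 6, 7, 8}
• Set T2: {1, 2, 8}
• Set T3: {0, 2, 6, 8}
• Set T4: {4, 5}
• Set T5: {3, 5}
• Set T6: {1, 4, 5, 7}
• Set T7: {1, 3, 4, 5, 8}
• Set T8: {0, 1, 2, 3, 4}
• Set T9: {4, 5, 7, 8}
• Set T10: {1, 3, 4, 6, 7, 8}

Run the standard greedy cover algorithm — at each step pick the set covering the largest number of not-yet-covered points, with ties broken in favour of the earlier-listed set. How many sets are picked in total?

Greedy: pick T10 (covers 6 new) → pick T3 (covers 2 new) → pick T1 (covers 1 new). Total picks: 3.
(The true minimum cover uses only 2 sets, so greedy is not optimal here.)

3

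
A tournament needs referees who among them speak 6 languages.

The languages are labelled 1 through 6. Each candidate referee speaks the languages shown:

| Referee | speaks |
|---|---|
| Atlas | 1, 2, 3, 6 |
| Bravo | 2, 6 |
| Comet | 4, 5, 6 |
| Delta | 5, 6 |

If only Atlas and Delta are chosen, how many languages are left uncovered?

Union of Atlas, Delta = {1, 2, 3, 5, 6}.
Not covered: 4 — 1 language.

1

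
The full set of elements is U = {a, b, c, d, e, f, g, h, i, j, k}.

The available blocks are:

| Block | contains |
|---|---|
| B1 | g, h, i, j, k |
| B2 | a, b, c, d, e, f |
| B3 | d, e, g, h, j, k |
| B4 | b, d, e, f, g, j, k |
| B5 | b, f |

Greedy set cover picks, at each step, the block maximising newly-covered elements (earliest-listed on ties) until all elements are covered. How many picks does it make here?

Greedy: pick B4 (covers 7 new) → pick B1 (covers 2 new) → pick B2 (covers 2 new). Total picks: 3.
(The true minimum cover uses only 2 blocks, so greedy is not optimal here.)

3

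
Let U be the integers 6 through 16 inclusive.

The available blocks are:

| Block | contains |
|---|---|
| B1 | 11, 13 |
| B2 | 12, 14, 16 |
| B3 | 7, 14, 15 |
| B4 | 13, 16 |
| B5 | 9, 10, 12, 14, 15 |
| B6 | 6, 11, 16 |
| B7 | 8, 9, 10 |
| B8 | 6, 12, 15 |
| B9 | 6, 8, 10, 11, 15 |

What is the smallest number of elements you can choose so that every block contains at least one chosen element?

4

Take H = {8, 13, 15, 16}. Each listed block contains at least one of these, so H is a hitting set of size 4.
No choice of 3 elements meets every block, so 4 is the minimum.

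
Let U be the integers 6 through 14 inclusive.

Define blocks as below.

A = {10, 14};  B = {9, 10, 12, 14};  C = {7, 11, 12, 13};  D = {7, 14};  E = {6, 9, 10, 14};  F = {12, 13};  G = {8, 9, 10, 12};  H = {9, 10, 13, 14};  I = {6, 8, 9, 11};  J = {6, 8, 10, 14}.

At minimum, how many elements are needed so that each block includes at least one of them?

Take T = {8, 12, 14}. Each listed block contains at least one of these, so T is a hitting set of size 3.
The blocks D, F, I are pairwise disjoint, so any hitting set needs a separate element for each — at least 3. Hence 3 is optimal.

3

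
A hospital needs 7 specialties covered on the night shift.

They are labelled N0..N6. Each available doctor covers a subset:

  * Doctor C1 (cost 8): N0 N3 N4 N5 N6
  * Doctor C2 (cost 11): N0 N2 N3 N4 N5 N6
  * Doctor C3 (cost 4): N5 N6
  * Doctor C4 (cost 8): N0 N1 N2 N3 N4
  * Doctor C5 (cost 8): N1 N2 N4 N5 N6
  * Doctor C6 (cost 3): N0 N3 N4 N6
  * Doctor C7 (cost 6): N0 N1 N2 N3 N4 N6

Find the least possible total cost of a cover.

C3, C7 together cover every specialty (C3 ∪ C7 = {N0, N1, N2, N3, N4, N5, N6}); total cost 4 + 6 = 10.
The greedy pick C6, C5 costs 11; no covering selection beats 10.

10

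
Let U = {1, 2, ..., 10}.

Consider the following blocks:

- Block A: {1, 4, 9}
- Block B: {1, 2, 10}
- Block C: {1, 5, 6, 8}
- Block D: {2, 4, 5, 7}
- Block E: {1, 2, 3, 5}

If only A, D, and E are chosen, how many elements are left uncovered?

3

Union of A, D, E = {1, 2, 3, 4, 5, 7, 9}.
Not covered: 6, 8, 10 — 3 elements.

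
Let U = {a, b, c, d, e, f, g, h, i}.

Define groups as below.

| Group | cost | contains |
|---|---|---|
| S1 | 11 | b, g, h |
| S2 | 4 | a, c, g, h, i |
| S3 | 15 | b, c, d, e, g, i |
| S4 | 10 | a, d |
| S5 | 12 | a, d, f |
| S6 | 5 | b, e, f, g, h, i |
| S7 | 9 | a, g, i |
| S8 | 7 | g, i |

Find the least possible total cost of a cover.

S2, S4, S6 together cover every point (S2 ∪ S4 ∪ S6 = {a, b, c, d, e, f, g, h, i}); total cost 4 + 10 + 5 = 19.
No covering selection has total cost below 19.

19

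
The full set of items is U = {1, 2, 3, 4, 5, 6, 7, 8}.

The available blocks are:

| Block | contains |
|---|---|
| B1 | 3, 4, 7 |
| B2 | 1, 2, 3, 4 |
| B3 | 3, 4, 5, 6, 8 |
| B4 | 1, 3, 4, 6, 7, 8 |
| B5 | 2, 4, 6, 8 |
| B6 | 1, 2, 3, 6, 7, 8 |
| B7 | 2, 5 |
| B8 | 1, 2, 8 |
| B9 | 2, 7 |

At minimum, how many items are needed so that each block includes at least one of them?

2

The 2 items {2, 3} hit every block.
The blocks B1, B8 are pairwise disjoint, so any hitting set needs a separate item for each — at least 2. Hence 2 is optimal.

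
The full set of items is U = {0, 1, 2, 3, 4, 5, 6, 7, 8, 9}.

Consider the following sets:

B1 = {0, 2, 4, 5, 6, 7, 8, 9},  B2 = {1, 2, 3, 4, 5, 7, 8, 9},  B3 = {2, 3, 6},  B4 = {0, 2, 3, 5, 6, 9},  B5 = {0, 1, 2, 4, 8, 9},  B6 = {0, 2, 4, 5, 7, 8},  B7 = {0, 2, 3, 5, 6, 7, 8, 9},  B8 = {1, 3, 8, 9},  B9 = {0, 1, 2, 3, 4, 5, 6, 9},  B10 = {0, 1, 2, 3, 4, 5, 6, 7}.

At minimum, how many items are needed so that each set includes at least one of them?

2

Take H = {1, 2}. Each listed set contains at least one of these, so H is a hitting set of size 2.
No single item lies in every set, so at least 2 are needed and 2 is optimal.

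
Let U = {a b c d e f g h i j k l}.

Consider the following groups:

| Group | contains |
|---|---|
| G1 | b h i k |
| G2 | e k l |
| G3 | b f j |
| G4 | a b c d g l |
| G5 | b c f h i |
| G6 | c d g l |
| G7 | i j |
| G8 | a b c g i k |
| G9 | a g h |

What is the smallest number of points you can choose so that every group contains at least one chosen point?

4

Take T = {g, i, j, l}. Each listed group contains at least one of these, so T is a hitting set of size 4.
No choice of 3 points meets every group, so 4 is the minimum.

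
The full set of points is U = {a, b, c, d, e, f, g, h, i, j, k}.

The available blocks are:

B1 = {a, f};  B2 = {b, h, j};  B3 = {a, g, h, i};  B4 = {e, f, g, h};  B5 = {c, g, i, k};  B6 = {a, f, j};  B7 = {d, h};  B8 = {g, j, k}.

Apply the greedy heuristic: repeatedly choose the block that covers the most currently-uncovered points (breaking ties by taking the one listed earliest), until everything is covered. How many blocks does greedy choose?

5

Greedy: pick B3 (covers 4 new) → pick B2 (covers 2 new) → pick B4 (covers 2 new) → pick B5 (covers 2 new) → pick B7 (covers 1 new). Total picks: 5.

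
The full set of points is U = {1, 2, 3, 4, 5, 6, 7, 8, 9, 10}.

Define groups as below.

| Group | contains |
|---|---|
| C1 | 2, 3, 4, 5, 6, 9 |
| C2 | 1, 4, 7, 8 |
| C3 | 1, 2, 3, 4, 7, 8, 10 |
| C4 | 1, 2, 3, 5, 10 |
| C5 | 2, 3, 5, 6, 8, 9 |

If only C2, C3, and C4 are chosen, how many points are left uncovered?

Union of C2, C3, C4 = {1, 2, 3, 4, 5, 7, 8, 10}.
Not covered: 6, 9 — 2 points.

2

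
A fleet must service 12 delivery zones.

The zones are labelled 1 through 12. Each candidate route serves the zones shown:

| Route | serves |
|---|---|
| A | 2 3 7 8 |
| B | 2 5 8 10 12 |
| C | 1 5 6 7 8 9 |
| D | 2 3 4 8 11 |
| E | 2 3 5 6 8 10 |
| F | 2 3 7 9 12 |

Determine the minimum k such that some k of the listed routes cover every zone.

Take {B, C, D}. Their union is {1, 2, 3, 4, 5, 6, 7, 8, 9, 10, 11, 12}, which is all 12 zones.
Only C contains 1, so C is forced; the remaining 6 zones need at least 2 more routes (each remaining route adds at most 4) — so at least 3 routes are needed, and 3 is optimal.

3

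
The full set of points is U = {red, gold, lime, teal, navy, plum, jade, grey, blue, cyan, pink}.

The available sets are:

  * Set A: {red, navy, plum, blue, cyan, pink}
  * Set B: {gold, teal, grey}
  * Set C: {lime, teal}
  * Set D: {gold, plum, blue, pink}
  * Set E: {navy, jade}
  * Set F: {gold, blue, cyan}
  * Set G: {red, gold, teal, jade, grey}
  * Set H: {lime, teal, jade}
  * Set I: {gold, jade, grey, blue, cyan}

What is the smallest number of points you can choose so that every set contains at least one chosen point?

3

T = {teal, navy, blue} meets every set (each contains at least one member of T), and |T| = 3.
The sets C, D, E are pairwise disjoint, so any hitting set needs a separate point for each — at least 3. Hence 3 is optimal.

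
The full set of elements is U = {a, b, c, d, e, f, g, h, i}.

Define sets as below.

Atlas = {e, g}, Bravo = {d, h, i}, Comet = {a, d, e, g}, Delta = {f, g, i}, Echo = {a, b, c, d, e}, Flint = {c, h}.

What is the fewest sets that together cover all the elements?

3

Take {Delta, Echo, Flint}. Their union is {a, b, c, d, e, f, g, h, i}, which is all 9 elements.
Only Echo contains b, so Echo is forced; the remaining 4 elements need at least 2 more sets (each remaining set adds at most 3) — so at least 3 sets are needed, and 3 is optimal.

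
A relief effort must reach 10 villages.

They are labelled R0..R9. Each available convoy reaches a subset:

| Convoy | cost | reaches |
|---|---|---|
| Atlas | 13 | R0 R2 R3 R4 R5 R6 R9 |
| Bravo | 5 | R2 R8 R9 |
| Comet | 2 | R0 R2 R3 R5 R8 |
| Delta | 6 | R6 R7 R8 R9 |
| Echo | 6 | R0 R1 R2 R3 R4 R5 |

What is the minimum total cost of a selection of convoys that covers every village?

Delta, Echo together cover every village (Delta ∪ Echo = {R0, R1, R2, R3, R4, R5, R6, R7, R8, R9}); total cost 6 + 6 = 12.
The greedy pick Comet, Delta, Echo costs 14; no covering selection beats 12.

12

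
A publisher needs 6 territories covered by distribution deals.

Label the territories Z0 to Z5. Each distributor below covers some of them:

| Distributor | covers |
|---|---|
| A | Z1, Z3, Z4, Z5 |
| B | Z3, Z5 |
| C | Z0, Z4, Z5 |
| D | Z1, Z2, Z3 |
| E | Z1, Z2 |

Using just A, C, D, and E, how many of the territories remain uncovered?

Union of A, C, D, E = {Z0, Z1, Z2, Z3, Z4, Z5} — that's every territory, so 0 are uncovered.

0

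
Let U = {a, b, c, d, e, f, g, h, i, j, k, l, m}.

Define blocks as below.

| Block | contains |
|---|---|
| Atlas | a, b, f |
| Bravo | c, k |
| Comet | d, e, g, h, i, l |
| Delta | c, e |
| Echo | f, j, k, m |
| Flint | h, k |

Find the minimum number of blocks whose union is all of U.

Atlas, Comet, Delta, and Echo cover everything between them: the union {a, b, c, d, e, f, g, h, i, j, k, l, m} is all of U.
No 3 of the 6 blocks cover everything (all 20 combinations miss at least one point), so 4 is optimal.

4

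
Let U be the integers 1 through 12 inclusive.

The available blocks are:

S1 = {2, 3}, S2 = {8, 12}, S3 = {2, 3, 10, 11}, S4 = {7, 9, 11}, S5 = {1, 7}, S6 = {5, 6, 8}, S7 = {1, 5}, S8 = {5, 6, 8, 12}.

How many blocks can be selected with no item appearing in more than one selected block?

4

S1, S2, S4, S7 are pairwise disjoint (S1={2,3}; S2={8,12}; S4={7,9,11}; S7={1,5}).
Every remaining block overlaps one of these, and no 5 of the listed blocks are pairwise disjoint, so 4 is the maximum.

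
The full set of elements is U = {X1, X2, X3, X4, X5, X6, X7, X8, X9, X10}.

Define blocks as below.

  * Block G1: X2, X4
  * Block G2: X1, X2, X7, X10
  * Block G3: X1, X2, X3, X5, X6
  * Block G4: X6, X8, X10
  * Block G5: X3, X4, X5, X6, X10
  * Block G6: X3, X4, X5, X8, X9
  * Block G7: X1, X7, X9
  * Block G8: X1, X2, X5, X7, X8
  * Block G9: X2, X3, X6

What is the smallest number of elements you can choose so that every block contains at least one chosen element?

3

H = {X1, X4, X6} meets every block (each contains at least one member of H), and |H| = 3.
The blocks G1, G4, G7 are pairwise disjoint, so any hitting set needs a separate element for each — at least 3. Hence 3 is optimal.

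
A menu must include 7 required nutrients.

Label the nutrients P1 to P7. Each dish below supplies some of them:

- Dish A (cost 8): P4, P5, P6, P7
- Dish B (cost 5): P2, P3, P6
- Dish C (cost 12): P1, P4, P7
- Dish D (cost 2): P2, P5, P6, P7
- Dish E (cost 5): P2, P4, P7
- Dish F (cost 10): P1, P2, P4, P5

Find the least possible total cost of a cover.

B, D, F together cover every nutrient (B ∪ D ∪ F = {P1, P2, P3, P4, P5, P6, P7}); total cost 5 + 2 + 10 = 17.
The greedy pick D, B, E, F costs 22; no covering selection beats 17.

17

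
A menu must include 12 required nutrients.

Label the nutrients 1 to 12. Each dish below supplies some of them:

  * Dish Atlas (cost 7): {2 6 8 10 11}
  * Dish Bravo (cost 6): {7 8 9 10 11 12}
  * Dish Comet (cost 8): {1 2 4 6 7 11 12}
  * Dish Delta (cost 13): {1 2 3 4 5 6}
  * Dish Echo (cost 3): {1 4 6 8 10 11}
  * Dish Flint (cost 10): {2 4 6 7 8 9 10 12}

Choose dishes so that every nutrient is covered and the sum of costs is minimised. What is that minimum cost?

19

Bravo, Delta together cover every nutrient (Bravo ∪ Delta = {1, 2, 3, 4, 5, 6, 7, 8, 9, 10, 11, 12}); total cost 6 + 13 = 19.
The greedy pick Echo, Bravo, Delta costs 22; no covering selection beats 19.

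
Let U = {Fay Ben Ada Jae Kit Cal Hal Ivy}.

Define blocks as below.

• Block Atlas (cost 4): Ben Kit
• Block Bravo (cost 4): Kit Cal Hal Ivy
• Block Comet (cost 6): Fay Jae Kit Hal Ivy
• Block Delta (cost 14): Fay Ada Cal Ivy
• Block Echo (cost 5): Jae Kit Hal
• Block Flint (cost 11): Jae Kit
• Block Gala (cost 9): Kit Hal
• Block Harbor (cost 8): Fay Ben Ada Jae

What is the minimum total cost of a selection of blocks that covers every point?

12

Bravo, Harbor together cover every point (Bravo ∪ Harbor = {Fay, Ben, Ada, Jae, Kit, Cal, Hal, Ivy}); total cost 4 + 8 = 12.
No covering selection has total cost below 12.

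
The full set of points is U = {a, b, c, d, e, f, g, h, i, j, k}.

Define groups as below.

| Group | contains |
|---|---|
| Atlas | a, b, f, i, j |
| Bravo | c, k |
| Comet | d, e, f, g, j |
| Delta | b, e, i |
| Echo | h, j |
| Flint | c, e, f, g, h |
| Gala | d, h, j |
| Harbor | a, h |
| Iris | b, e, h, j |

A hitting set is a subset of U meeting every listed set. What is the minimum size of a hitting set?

The 4 points {c, e, h, j} hit every group.
No choice of 3 points meets every group, so 4 is the minimum.

4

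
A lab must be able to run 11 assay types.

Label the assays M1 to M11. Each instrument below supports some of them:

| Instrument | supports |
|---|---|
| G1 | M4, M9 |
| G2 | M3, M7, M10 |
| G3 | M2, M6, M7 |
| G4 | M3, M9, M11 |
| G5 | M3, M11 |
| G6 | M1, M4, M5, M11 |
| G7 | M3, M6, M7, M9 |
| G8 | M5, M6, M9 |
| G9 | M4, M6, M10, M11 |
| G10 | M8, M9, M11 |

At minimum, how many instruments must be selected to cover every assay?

4

Take {G2, G3, G6, G10}. Their union is {M1, M2, M3, M4, M5, M6, M7, M8, M9, M10, M11}, which is all 11 assays.
Only G10 contains M8, so G10 is forced; the remaining 8 assays need at least 3 more instruments (each remaining instrument adds at most 3) — so at least 4 instruments are needed, and 4 is optimal.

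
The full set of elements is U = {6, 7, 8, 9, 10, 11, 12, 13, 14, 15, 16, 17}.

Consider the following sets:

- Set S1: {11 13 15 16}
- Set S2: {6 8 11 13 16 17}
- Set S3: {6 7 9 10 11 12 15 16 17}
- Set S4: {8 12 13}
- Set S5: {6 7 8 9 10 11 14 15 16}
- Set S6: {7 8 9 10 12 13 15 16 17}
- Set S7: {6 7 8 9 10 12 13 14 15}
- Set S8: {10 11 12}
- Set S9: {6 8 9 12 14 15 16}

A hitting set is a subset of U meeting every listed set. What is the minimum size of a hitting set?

H = {12, 16} meets every set (each contains at least one member of H), and |H| = 2.
No single element lies in every set, so at least 2 are needed and 2 is optimal.

2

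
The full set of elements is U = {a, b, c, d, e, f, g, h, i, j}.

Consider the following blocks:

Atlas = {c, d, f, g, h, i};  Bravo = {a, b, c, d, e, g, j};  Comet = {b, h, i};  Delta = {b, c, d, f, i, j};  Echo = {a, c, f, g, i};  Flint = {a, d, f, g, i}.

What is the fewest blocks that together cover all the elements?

Take {Atlas, Bravo}. Their union is {a, b, c, d, e, f, g, h, i, j}, which is all 10 elements.
No single block has all 10 elements (the largest, Bravo, has 7), so 2 is optimal.

2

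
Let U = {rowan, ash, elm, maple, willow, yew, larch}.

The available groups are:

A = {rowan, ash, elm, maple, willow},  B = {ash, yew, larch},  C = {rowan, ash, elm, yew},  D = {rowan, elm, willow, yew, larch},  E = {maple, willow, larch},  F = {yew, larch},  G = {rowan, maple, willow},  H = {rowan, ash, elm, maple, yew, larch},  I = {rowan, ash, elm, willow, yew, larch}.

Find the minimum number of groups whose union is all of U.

E and H cover everything between them: the union {rowan, ash, elm, maple, willow, yew, larch} is all of U.
No single group has all 7 items (the largest, H, has 6), so 2 is optimal.

2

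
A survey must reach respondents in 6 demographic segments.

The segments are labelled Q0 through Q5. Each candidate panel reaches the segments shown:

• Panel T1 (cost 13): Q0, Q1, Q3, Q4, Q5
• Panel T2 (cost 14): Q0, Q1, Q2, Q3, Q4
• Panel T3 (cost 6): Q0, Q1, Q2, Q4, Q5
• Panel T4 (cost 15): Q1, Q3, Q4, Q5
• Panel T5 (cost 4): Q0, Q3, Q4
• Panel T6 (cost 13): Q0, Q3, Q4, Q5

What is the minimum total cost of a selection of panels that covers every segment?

10

T3, T5 together cover every segment (T3 ∪ T5 = {Q0, Q1, Q2, Q3, Q4, Q5}); total cost 6 + 4 = 10.
No covering selection has total cost below 10.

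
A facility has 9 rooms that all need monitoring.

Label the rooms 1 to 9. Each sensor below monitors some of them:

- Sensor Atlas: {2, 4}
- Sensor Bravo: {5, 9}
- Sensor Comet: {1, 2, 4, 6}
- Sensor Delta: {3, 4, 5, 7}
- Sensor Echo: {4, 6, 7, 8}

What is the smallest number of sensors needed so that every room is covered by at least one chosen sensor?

Bravo and Comet and Delta and Echo together: Bravo ∪ Comet ∪ Delta ∪ Echo = {1, 2, 3, 4, 5, 6, 7, 8, 9} — every room is covered.
Only Echo contains 8, so Echo is forced; the remaining 5 rooms need at least 3 more sensors (each remaining sensor adds at most 2) — so at least 4 sensors are needed, and 4 is optimal.

4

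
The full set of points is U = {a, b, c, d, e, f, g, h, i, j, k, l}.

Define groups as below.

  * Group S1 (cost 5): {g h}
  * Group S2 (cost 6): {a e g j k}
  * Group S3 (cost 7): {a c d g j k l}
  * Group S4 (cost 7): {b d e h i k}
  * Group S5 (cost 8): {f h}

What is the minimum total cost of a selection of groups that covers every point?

22

S3, S4, S5 together cover every point (S3 ∪ S4 ∪ S5 = {a, b, c, d, e, f, g, h, i, j, k, l}); total cost 7 + 7 + 8 = 22.
No covering selection has total cost below 22.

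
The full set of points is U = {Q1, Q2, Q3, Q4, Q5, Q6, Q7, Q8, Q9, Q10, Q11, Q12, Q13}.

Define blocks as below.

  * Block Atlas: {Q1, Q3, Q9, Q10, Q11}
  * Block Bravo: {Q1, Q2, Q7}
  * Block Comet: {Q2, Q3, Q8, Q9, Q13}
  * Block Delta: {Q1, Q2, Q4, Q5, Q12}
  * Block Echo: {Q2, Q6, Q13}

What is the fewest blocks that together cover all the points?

Take {Atlas, Bravo, Comet, Delta, Echo}. Their union is {Q1, Q2, Q3, Q4, Q5, Q6, Q7, Q8, Q9, Q10, Q11, Q12, Q13}, which is all 13 points.
No 4 of the 5 blocks cover everything (all 5 combinations miss at least one point), so 5 is optimal.

5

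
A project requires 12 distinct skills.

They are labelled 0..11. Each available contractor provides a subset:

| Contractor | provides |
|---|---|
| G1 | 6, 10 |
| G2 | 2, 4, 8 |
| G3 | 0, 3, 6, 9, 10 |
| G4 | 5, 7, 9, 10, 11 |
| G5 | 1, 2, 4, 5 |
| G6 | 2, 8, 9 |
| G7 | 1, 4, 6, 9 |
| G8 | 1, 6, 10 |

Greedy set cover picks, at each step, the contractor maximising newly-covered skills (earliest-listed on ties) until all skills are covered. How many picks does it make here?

4

Greedy: pick G3 (covers 5 new) → pick G5 (covers 4 new) → pick G4 (covers 2 new) → pick G2 (covers 1 new). Total picks: 4.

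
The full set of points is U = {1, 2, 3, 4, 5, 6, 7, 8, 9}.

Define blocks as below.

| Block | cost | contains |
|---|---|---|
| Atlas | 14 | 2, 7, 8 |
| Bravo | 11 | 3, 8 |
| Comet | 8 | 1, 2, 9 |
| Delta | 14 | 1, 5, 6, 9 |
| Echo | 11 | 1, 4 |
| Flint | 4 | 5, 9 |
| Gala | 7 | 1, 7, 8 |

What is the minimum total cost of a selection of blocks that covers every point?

Atlas, Bravo, Delta, Echo together cover every point (Atlas ∪ Bravo ∪ Delta ∪ Echo = {1, 2, 3, 4, 5, 6, 7, 8, 9}); total cost 14 + 11 + 14 + 11 = 50.
The greedy pick Flint, Gala, Comet, Bravo, Echo, Delta costs 55; no covering selection beats 50.

50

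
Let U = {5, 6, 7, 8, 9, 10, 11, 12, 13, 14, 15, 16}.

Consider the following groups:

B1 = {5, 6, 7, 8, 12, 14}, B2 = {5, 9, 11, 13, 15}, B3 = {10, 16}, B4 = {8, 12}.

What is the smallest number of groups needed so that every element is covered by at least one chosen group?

3

B1, B2, and B3 cover everything between them: the union {5, 6, 7, 8, 9, 10, 11, 12, 13, 14, 15, 16} is all of U.
Only B1 contains 6, so B1 is forced; the remaining 6 elements need at least 2 more groups (each remaining group adds at most 4) — so at least 3 groups are needed, and 3 is optimal.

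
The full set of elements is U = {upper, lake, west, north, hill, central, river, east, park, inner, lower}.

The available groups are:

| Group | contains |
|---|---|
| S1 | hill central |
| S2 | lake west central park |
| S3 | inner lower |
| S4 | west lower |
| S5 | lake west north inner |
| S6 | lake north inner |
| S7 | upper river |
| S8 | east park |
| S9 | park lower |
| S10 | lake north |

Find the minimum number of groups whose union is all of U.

S1 and S4 and S6 and S7 and S8 together: S1 ∪ S4 ∪ S6 ∪ S7 ∪ S8 = {upper, lake, west, north, hill, central, river, east, park, inner, lower} — every element is covered.
No 4 of the 10 groups cover everything (all 210 combinations miss at least one element), so 5 is optimal.

5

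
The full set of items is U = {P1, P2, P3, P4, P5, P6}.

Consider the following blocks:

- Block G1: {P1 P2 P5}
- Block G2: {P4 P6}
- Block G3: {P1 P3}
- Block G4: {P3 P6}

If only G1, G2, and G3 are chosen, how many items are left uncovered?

0

Union of G1, G2, G3 = {P1, P2, P3, P4, P5, P6} — that's every item, so 0 are uncovered.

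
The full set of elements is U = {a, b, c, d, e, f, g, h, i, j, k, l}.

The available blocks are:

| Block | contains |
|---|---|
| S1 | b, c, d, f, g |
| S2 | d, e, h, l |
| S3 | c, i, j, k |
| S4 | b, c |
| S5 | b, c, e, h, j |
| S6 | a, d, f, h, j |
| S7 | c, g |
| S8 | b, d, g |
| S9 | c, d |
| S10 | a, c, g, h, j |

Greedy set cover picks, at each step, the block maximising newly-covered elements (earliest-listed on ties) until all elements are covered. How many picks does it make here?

Greedy: pick S1 (covers 5 new) → pick S2 (covers 3 new) → pick S3 (covers 3 new) → pick S6 (covers 1 new). Total picks: 4.

4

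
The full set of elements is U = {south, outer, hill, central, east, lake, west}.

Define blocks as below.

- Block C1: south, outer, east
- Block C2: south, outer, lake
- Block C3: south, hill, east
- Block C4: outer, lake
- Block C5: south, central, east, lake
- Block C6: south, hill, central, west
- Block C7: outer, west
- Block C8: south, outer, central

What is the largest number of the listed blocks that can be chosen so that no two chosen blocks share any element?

C3, C7 are pairwise disjoint (C3={south,hill,east}; C7={outer,west}).
Every remaining block overlaps one of these, and no 3 of the listed blocks are pairwise disjoint, so 2 is the maximum.

2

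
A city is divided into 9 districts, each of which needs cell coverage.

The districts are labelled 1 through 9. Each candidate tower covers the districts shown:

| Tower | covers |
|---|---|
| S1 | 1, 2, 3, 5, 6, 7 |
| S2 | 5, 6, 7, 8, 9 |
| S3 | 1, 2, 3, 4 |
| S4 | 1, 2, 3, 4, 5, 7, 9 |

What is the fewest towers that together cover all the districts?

2

Take {S2, S3}. Their union is {1, 2, 3, 4, 5, 6, 7, 8, 9}, which is all 9 districts.
No single tower has all 9 districts (the largest, S4, has 7), so 2 is optimal.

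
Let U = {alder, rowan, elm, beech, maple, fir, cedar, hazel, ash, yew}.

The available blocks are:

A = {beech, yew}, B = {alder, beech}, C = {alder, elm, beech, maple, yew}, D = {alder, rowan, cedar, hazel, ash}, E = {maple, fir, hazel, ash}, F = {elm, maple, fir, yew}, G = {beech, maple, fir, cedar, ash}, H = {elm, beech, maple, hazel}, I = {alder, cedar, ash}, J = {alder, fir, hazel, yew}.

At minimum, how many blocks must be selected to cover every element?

3

D and F and G together: D ∪ F ∪ G = {alder, rowan, elm, beech, maple, fir, cedar, hazel, ash, yew} — every element is covered.
Only D contains rowan, so D is forced; the remaining 5 elements need at least 2 more blocks (each remaining block adds at most 4) — so at least 3 blocks are needed, and 3 is optimal.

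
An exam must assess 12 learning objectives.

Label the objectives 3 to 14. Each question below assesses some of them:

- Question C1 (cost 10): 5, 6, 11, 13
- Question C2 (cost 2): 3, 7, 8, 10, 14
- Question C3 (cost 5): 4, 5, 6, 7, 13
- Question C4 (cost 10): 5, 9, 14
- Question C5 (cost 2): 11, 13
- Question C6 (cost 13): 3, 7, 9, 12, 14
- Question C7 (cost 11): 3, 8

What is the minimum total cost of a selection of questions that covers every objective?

22

C2, C3, C5, C6 together cover every objective (C2 ∪ C3 ∪ C5 ∪ C6 = {3, 4, 5, 6, 7, 8, 9, 10, 11, 12, 13, 14}); total cost 2 + 5 + 2 + 13 = 22.
No covering selection has total cost below 22.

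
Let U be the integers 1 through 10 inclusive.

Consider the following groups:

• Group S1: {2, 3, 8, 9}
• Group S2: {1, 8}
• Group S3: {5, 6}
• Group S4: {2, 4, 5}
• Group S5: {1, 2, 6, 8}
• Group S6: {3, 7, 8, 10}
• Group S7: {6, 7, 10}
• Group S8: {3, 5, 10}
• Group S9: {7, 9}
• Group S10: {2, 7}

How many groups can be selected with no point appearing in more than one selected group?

3

S2, S3, S10 are pairwise disjoint (S2={1,8}; S3={5,6}; S10={2,7}).
Every remaining group overlaps one of these, and no 4 of the listed groups are pairwise disjoint, so 3 is the maximum.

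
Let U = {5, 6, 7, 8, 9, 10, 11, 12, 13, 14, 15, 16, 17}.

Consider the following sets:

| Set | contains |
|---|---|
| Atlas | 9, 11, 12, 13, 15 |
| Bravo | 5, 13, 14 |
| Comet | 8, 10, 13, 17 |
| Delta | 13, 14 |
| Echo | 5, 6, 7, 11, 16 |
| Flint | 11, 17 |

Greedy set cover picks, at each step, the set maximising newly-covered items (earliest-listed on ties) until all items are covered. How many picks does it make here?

4

Greedy: pick Atlas (covers 5 new) → pick Echo (covers 4 new) → pick Comet (covers 3 new) → pick Bravo (covers 1 new). Total picks: 4.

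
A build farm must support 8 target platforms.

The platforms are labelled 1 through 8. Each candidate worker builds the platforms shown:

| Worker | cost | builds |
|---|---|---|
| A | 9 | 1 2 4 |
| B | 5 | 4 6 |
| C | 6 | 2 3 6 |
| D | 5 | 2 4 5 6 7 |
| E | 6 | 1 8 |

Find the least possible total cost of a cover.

17

C, D, E together cover every platform (C ∪ D ∪ E = {1, 2, 3, 4, 5, 6, 7, 8}); total cost 6 + 5 + 6 = 17.
No covering selection has total cost below 17.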